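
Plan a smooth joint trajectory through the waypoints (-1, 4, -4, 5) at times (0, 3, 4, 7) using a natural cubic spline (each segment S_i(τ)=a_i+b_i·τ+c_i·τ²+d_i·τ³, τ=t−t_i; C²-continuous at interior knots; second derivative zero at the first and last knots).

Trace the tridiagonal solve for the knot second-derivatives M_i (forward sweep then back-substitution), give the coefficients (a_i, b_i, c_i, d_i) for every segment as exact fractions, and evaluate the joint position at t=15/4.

  seg 0: a=-1 b=370/63 c=0 d=-265/567
  seg 1: a=4 b=-425/63 c=-265/63 d=62/21
  seg 2: a=-4 b=-397/63 c=293/63 d=-293/567
S(15/4) = -1465/672

Δ: Δ0=5/3, Δ1=-8, Δ2=3
row 1: diag=8, rhs=-58; c'=1/8, d'=-29/4
row 2: denom=8−1·1/8=63/8; d'=(66−1·-29/4)/(63/8)=586/63
back: M2=586/63
back: M1=-29/4−1/8·586/63=-530/63
M: M0=0, M1=-530/63, M2=586/63, M3=0
seg 0: a=-1, c=M0/2=0, d=(M1−M0)/(6·3)=-265/567, b=Δ0−h0·(2M0+M1)/6=370/63
seg 1: a=4, c=M1/2=-265/63, d=(M2−M1)/(6·1)=62/21, b=Δ1−h1·(2M1+M2)/6=-425/63
seg 2: a=-4, c=M2/2=293/63, d=(M3−M2)/(6·3)=-293/567, b=Δ2−h2·(2M2+M3)/6=-397/63
t_q=15/4 → seg 1, τ=3/4; S=4+-425/63·τ+-265/63·τ²+62/21·τ³=-1465/672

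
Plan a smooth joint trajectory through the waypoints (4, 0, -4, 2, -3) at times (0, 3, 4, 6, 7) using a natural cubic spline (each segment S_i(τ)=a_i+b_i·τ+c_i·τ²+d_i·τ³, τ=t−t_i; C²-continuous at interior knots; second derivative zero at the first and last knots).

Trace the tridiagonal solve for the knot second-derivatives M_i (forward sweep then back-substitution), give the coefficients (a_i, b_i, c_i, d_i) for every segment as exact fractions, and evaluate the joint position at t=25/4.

Δ: Δ0=-4/3, Δ1=-4, Δ2=3, Δ3=-5
row 1: diag=8, rhs=-16; c'=1/8, d'=-2
row 2: denom=6−1·1/8=47/8; d'=(42−1·-2)/(47/8)=352/47
row 3: denom=6−2·16/47=250/47; d'=(-48−2·352/47)/(250/47)=-296/25
back: M3=-296/25
back: M2=352/47−16/47·-296/25=288/25
back: M1=-2−1/8·288/25=-86/25
M: M0=0, M1=-86/25, M2=288/25, M3=-296/25, M4=0
seg 0: a=4, c=M0/2=0, d=(M1−M0)/(6·3)=-43/225, b=Δ0−h0·(2M0+M1)/6=29/75
seg 1: a=0, c=M1/2=-43/25, d=(M2−M1)/(6·1)=187/75, b=Δ1−h1·(2M1+M2)/6=-358/75
seg 2: a=-4, c=M2/2=144/25, d=(M3−M2)/(6·2)=-146/75, b=Δ2−h2·(2M2+M3)/6=-11/15
seg 3: a=2, c=M3/2=-148/25, d=(M4−M3)/(6·1)=148/75, b=Δ3−h3·(2M3+M4)/6=-79/75
t_q=25/4 → seg 3, τ=1/4; S=2+-79/75·τ+-148/25·τ²+148/75·τ³=559/400

  seg 0: a=4 b=29/75 c=0 d=-43/225
  seg 1: a=0 b=-358/75 c=-43/25 d=187/75
  seg 2: a=-4 b=-11/15 c=144/25 d=-146/75
  seg 3: a=2 b=-79/75 c=-148/25 d=148/75
S(25/4) = 559/400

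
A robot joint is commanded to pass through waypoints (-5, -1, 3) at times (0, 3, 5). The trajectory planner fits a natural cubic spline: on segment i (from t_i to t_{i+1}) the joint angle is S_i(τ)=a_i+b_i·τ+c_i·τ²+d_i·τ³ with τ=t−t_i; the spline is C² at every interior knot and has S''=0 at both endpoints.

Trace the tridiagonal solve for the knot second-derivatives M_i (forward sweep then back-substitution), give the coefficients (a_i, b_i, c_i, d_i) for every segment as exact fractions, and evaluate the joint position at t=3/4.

Δ: Δ0=4/3, Δ1=2
row 1: diag=10, rhs=4; c'=1/5, d'=2/5
back: M1=2/5
M: M0=0, M1=2/5, M2=0
seg 0: a=-5, c=M0/2=0, d=(M1−M0)/(6·3)=1/45, b=Δ0−h0·(2M0+M1)/6=17/15
seg 1: a=-1, c=M1/2=1/5, d=(M2−M1)/(6·2)=-1/30, b=Δ1−h1·(2M1+M2)/6=26/15
t_q=3/4 → seg 0, τ=3/4; S=-5+17/15·τ+0·τ²+1/45·τ³=-265/64

  seg 0: a=-5 b=17/15 c=0 d=1/45
  seg 1: a=-1 b=26/15 c=1/5 d=-1/30
S(3/4) = -265/64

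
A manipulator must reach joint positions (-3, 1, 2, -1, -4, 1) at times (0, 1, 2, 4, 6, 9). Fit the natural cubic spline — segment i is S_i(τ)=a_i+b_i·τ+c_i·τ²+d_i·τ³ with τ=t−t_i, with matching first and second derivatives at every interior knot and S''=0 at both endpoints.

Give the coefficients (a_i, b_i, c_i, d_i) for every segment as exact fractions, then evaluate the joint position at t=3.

Δ: Δ0=4, Δ1=1, Δ2=-3/2, Δ3=-3/2, Δ4=5/3
row 1: diag=4, rhs=-18; c'=1/4, d'=-9/2
row 2: denom=6−1·1/4=23/4; d'=(-15−1·-9/2)/(23/4)=-42/23
row 3: denom=8−2·8/23=168/23; d'=(0−2·-42/23)/(168/23)=1/2
row 4: denom=10−2·23/84=397/42; d'=(19−2·1/2)/(397/42)=756/397
back: M4=756/397
back: M3=1/2−23/84·756/397=-17/794
back: M2=-42/23−8/23·-17/794=-722/397
back: M1=-9/2−1/4·-722/397=-1606/397
M: M0=0, M1=-1606/397, M2=-722/397, M3=-17/794, M4=756/397, M5=0
seg 0: a=-3, c=M0/2=0, d=(M1−M0)/(6·1)=-803/1191, b=Δ0−h0·(2M0+M1)/6=5567/1191
seg 1: a=1, c=M1/2=-803/397, d=(M2−M1)/(6·1)=442/1191, b=Δ1−h1·(2M1+M2)/6=3158/1191
seg 2: a=2, c=M2/2=-361/397, d=(M3−M2)/(6·2)=1427/9528, b=Δ2−h2·(2M2+M3)/6=-334/1191
seg 3: a=-1, c=M3/2=-17/1588, d=(M4−M3)/(6·2)=1529/9528, b=Δ3−h3·(2M3+M4)/6=-5051/2382
seg 4: a=-4, c=M4/2=378/397, d=(M5−M4)/(6·3)=-42/397, b=Δ4−h4·(2M4+M5)/6=-283/1191
t_q=3 → seg 2, τ=1; S=2+-334/1191·τ+-361/397·τ²+1427/9528·τ³=3049/3176

  seg 0: a=-3 b=5567/1191 c=0 d=-803/1191
  seg 1: a=1 b=3158/1191 c=-803/397 d=442/1191
  seg 2: a=2 b=-334/1191 c=-361/397 d=1427/9528
  seg 3: a=-1 b=-5051/2382 c=-17/1588 d=1529/9528
  seg 4: a=-4 b=-283/1191 c=378/397 d=-42/397
S(3) = 3049/3176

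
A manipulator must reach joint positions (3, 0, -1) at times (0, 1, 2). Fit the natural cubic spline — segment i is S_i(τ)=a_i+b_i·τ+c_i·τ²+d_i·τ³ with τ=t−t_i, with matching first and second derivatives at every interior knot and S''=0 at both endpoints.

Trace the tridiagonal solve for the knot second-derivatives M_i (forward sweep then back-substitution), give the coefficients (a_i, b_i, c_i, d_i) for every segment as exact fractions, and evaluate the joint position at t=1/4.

Δ: Δ0=-3, Δ1=-1
row 1: diag=4, rhs=12; c'=1/4, d'=3
back: M1=3
M: M0=0, M1=3, M2=0
seg 0: a=3, c=M0/2=0, d=(M1−M0)/(6·1)=1/2, b=Δ0−h0·(2M0+M1)/6=-7/2
seg 1: a=0, c=M1/2=3/2, d=(M2−M1)/(6·1)=-1/2, b=Δ1−h1·(2M1+M2)/6=-2
t_q=1/4 → seg 0, τ=1/4; S=3+-7/2·τ+0·τ²+1/2·τ³=273/128

  seg 0: a=3 b=-7/2 c=0 d=1/2
  seg 1: a=0 b=-2 c=3/2 d=-1/2
S(1/4) = 273/128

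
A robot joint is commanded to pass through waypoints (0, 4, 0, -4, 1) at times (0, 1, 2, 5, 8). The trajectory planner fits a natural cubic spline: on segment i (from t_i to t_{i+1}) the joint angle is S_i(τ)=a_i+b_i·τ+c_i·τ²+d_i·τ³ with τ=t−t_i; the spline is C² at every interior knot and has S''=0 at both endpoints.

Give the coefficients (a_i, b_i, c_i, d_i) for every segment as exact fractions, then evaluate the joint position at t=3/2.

Δ: Δ0=4, Δ1=-4, Δ2=-4/3, Δ3=5/3
row 1: diag=4, rhs=-48; c'=1/4, d'=-12
row 2: denom=8−1·1/4=31/4; d'=(16−1·-12)/(31/4)=112/31
row 3: denom=12−3·12/31=336/31; d'=(18−3·112/31)/(336/31)=37/56
back: M3=37/56
back: M2=112/31−12/31·37/56=47/14
back: M1=-12−1/4·47/14=-719/56
M: M0=0, M1=-719/56, M2=47/14, M3=37/56, M4=0
seg 0: a=0, c=M0/2=0, d=(M1−M0)/(6·1)=-719/336, b=Δ0−h0·(2M0+M1)/6=2063/336
seg 1: a=4, c=M1/2=-719/112, d=(M2−M1)/(6·1)=907/336, b=Δ1−h1·(2M1+M2)/6=-47/168
seg 2: a=0, c=M2/2=47/28, d=(M3−M2)/(6·3)=-151/1008, b=Δ2−h2·(2M2+M3)/6=-241/48
seg 3: a=-4, c=M3/2=37/112, d=(M4−M3)/(6·3)=-37/1008, b=Δ3−h3·(2M3+M4)/6=169/168
t_q=3/2 → seg 1, τ=1/2; S=4+-47/168·τ+-719/112·τ²+907/336·τ³=2323/896

  seg 0: a=0 b=2063/336 c=0 d=-719/336
  seg 1: a=4 b=-47/168 c=-719/112 d=907/336
  seg 2: a=0 b=-241/48 c=47/28 d=-151/1008
  seg 3: a=-4 b=169/168 c=37/112 d=-37/1008
S(3/2) = 2323/896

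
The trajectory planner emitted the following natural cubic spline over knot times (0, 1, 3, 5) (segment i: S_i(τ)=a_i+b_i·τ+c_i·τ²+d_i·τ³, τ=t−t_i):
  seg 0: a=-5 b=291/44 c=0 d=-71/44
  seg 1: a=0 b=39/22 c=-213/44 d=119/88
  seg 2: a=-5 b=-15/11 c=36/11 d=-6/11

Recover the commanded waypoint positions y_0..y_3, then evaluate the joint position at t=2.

y_0=-5 y_1=0 y_2=-5 y_3=1
S(2) = -151/88

y_0 = S_0(0) = a_0 = -5
y_1 = S_1(0) = a_1 = 0
y_2 = S_2(0) = a_2 = -5
y_3 = S_2(2) = 1
t_q=2 is in segment 1 (τ=1); S_1(τ)=-151/88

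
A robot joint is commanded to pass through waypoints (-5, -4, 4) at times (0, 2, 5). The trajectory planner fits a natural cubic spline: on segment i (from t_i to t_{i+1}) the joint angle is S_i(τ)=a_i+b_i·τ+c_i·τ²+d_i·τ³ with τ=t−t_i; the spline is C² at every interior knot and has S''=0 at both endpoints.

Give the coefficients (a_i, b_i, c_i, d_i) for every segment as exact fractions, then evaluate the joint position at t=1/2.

Δ: Δ0=1/2, Δ1=8/3
row 1: diag=10, rhs=13; c'=3/10, d'=13/10
back: M1=13/10
M: M0=0, M1=13/10, M2=0
seg 0: a=-5, c=M0/2=0, d=(M1−M0)/(6·2)=13/120, b=Δ0−h0·(2M0+M1)/6=1/15
seg 1: a=-4, c=M1/2=13/20, d=(M2−M1)/(6·3)=-13/180, b=Δ1−h1·(2M1+M2)/6=41/30
t_q=1/2 → seg 0, τ=1/2; S=-5+1/15·τ+0·τ²+13/120·τ³=-317/64

  seg 0: a=-5 b=1/15 c=0 d=13/120
  seg 1: a=-4 b=41/30 c=13/20 d=-13/180
S(1/2) = -317/64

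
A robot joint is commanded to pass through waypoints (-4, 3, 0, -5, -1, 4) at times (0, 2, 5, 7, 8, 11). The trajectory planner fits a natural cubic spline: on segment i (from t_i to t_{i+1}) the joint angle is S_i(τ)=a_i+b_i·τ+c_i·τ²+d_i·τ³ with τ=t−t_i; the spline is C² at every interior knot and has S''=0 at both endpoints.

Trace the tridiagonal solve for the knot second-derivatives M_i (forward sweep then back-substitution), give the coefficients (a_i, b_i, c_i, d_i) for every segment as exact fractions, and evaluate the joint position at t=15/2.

Δ: Δ0=7/2, Δ1=-1, Δ2=-5/2, Δ3=4, Δ4=5/3
row 1: diag=10, rhs=-27; c'=3/10, d'=-27/10
row 2: denom=10−3·3/10=91/10; d'=(-9−3·-27/10)/(91/10)=-9/91
row 3: denom=6−2·20/91=506/91; d'=(39−2·-9/91)/(506/91)=3567/506
row 4: denom=8−1·91/506=3957/506; d'=(-14−1·3567/506)/(3957/506)=-10651/3957
back: M4=-10651/3957
back: M3=3567/506−91/506·-10651/3957=29810/3957
back: M2=-9/91−20/91·29810/3957=-6943/3957
back: M1=-27/10−3/10·-6943/3957=-2867/1319
M: M0=0, M1=-2867/1319, M2=-6943/3957, M3=29810/3957, M4=-10651/3957, M5=0
seg 0: a=-4, c=M0/2=0, d=(M1−M0)/(6·2)=-2867/15828, b=Δ0−h0·(2M0+M1)/6=33433/7914
seg 1: a=3, c=M1/2=-2867/2638, d=(M2−M1)/(6·3)=829/35613, b=Δ1−h1·(2M1+M2)/6=16231/7914
seg 2: a=0, c=M2/2=-6943/7914, d=(M3−M2)/(6·2)=12251/15828, b=Δ2−h2·(2M2+M3)/6=-30401/7914
seg 3: a=-5, c=M3/2=14905/3957, d=(M4−M3)/(6·1)=-13487/7914, b=Δ3−h3·(2M3+M4)/6=5111/2638
seg 4: a=-1, c=M4/2=-10651/7914, d=(M5−M4)/(6·3)=10651/71226, b=Δ4−h4·(2M4+M5)/6=17246/3957
t_q=15/2 → seg 3, τ=1/2; S=-5+5111/2638·τ+14905/3957·τ²+-13487/7914·τ³=-209095/63312

  seg 0: a=-4 b=33433/7914 c=0 d=-2867/15828
  seg 1: a=3 b=16231/7914 c=-2867/2638 d=829/35613
  seg 2: a=0 b=-30401/7914 c=-6943/7914 d=12251/15828
  seg 3: a=-5 b=5111/2638 c=14905/3957 d=-13487/7914
  seg 4: a=-1 b=17246/3957 c=-10651/7914 d=10651/71226
S(15/2) = -209095/63312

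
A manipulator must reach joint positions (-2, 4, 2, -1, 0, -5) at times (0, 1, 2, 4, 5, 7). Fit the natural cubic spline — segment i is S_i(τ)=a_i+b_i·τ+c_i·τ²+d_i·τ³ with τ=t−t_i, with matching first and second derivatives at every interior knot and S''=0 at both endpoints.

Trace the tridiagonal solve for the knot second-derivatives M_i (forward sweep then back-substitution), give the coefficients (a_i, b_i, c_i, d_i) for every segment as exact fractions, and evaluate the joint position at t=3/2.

  seg 0: a=-2 b=11445/1418 c=0 d=-2937/1418
  seg 1: a=4 b=1317/709 c=-8811/1418 d=3341/1418
  seg 2: a=2 b=-4965/1418 c=606/709 d=207/2836
  seg 3: a=-1 b=1125/1418 c=1833/1418 d=-770/709
  seg 4: a=0 b=171/1418 c=-2787/1418 d=929/2836
S(3/2) = 41631/11344

Δ: Δ0=6, Δ1=-2, Δ2=-3/2, Δ3=1, Δ4=-5/2
row 1: diag=4, rhs=-48; c'=1/4, d'=-12
row 2: denom=6−1·1/4=23/4; d'=(3−1·-12)/(23/4)=60/23
row 3: denom=6−2·8/23=122/23; d'=(15−2·60/23)/(122/23)=225/122
row 4: denom=6−1·23/122=709/122; d'=(-21−1·225/122)/(709/122)=-2787/709
back: M4=-2787/709
back: M3=225/122−23/122·-2787/709=1833/709
back: M2=60/23−8/23·1833/709=1212/709
back: M1=-12−1/4·1212/709=-8811/709
M: M0=0, M1=-8811/709, M2=1212/709, M3=1833/709, M4=-2787/709, M5=0
seg 0: a=-2, c=M0/2=0, d=(M1−M0)/(6·1)=-2937/1418, b=Δ0−h0·(2M0+M1)/6=11445/1418
seg 1: a=4, c=M1/2=-8811/1418, d=(M2−M1)/(6·1)=3341/1418, b=Δ1−h1·(2M1+M2)/6=1317/709
seg 2: a=2, c=M2/2=606/709, d=(M3−M2)/(6·2)=207/2836, b=Δ2−h2·(2M2+M3)/6=-4965/1418
seg 3: a=-1, c=M3/2=1833/1418, d=(M4−M3)/(6·1)=-770/709, b=Δ3−h3·(2M3+M4)/6=1125/1418
seg 4: a=0, c=M4/2=-2787/1418, d=(M5−M4)/(6·2)=929/2836, b=Δ4−h4·(2M4+M5)/6=171/1418
t_q=3/2 → seg 1, τ=1/2; S=4+1317/709·τ+-8811/1418·τ²+3341/1418·τ³=41631/11344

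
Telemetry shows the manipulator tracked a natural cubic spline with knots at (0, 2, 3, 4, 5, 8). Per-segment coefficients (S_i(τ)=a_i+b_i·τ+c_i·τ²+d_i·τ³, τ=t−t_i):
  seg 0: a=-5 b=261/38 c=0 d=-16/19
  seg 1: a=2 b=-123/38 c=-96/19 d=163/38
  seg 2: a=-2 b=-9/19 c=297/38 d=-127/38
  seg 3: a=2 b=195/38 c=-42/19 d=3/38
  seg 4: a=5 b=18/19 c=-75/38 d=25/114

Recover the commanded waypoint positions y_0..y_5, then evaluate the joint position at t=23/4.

y_0 = S_0(0) = a_0 = -5
y_1 = S_1(0) = a_1 = 2
y_2 = S_2(0) = a_2 = -2
y_3 = S_3(0) = a_3 = 2
y_4 = S_4(0) = a_4 = 5
y_5 = S_4(3) = -4
t_q=23/4 is in segment 4 (τ=3/4); S_4(τ)=11413/2432

y_0=-5 y_1=2 y_2=-2 y_3=2 y_4=5 y_5=-4
S(23/4) = 11413/2432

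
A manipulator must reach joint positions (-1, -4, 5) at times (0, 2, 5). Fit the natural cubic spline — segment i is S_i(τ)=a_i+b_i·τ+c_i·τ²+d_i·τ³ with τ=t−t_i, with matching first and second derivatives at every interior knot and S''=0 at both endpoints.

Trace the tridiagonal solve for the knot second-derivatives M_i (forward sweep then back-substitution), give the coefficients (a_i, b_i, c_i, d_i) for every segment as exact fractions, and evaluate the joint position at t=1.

  seg 0: a=-1 b=-12/5 c=0 d=9/40
  seg 1: a=-4 b=3/10 c=27/20 d=-3/20
S(1) = -127/40

Δ: Δ0=-3/2, Δ1=3
row 1: diag=10, rhs=27; c'=3/10, d'=27/10
back: M1=27/10
M: M0=0, M1=27/10, M2=0
seg 0: a=-1, c=M0/2=0, d=(M1−M0)/(6·2)=9/40, b=Δ0−h0·(2M0+M1)/6=-12/5
seg 1: a=-4, c=M1/2=27/20, d=(M2−M1)/(6·3)=-3/20, b=Δ1−h1·(2M1+M2)/6=3/10
t_q=1 → seg 0, τ=1; S=-1+-12/5·τ+0·τ²+9/40·τ³=-127/40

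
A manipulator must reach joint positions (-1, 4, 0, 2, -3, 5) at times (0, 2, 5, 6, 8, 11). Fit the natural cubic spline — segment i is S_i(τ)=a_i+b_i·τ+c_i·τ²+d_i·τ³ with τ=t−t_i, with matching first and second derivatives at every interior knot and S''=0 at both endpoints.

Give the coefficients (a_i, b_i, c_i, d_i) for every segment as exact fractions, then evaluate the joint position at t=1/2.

  seg 0: a=-1 b=3625/969 c=0 d=-2405/7752
  seg 1: a=4 b=35/1938 c=-2405/1292 d=1823/3876
  seg 2: a=0 b=353/228 c=766/323 d=-7441/3876
  seg 3: a=2 b=1031/1938 c=-4377/1292 d=7255/7752
  seg 4: a=-3 b=-1733/969 c=1439/646 d=-1439/5814
S(1/2) = 17193/20672

Δ: Δ0=5/2, Δ1=-4/3, Δ2=2, Δ3=-5/2, Δ4=8/3
row 1: diag=10, rhs=-23; c'=3/10, d'=-23/10
row 2: denom=8−3·3/10=71/10; d'=(20−3·-23/10)/(71/10)=269/71
row 3: denom=6−1·10/71=416/71; d'=(-27−1·269/71)/(416/71)=-1093/208
row 4: denom=10−2·71/208=969/104; d'=(31−2·-1093/208)/(969/104)=1439/323
back: M4=1439/323
back: M3=-1093/208−71/208·1439/323=-4377/646
back: M2=269/71−10/71·-4377/646=1532/323
back: M1=-23/10−3/10·1532/323=-2405/646
M: M0=0, M1=-2405/646, M2=1532/323, M3=-4377/646, M4=1439/323, M5=0
seg 0: a=-1, c=M0/2=0, d=(M1−M0)/(6·2)=-2405/7752, b=Δ0−h0·(2M0+M1)/6=3625/969
seg 1: a=4, c=M1/2=-2405/1292, d=(M2−M1)/(6·3)=1823/3876, b=Δ1−h1·(2M1+M2)/6=35/1938
seg 2: a=0, c=M2/2=766/323, d=(M3−M2)/(6·1)=-7441/3876, b=Δ2−h2·(2M2+M3)/6=353/228
seg 3: a=2, c=M3/2=-4377/1292, d=(M4−M3)/(6·2)=7255/7752, b=Δ3−h3·(2M3+M4)/6=1031/1938
seg 4: a=-3, c=M4/2=1439/646, d=(M5−M4)/(6·3)=-1439/5814, b=Δ4−h4·(2M4+M5)/6=-1733/969
t_q=1/2 → seg 0, τ=1/2; S=-1+3625/969·τ+0·τ²+-2405/7752·τ³=17193/20672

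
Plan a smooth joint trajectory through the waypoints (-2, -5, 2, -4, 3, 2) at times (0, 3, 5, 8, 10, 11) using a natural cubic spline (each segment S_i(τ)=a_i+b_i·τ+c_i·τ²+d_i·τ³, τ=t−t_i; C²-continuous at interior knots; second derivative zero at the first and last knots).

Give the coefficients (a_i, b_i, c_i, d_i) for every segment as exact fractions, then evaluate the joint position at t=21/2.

  seg 0: a=-2 b=-4757/1612 c=0 d=3145/14508
  seg 1: a=-5 b=2339/806 c=3145/1612 d=-2663/3224
  seg 2: a=2 b=320/403 c=-1211/403 d=2507/3627
  seg 3: a=-4 b=575/403 c=1296/403 d=-3513/3224
  seg 4: a=3 b=979/806 c=-5355/1612 d=1785/1612
S(21/2) = 37595/12896

Δ: Δ0=-1, Δ1=7/2, Δ2=-2, Δ3=7/2, Δ4=-1
row 1: diag=10, rhs=27; c'=1/5, d'=27/10
row 2: denom=10−2·1/5=48/5; d'=(-33−2·27/10)/(48/5)=-4
row 3: denom=10−3·5/16=145/16; d'=(33−3·-4)/(145/16)=144/29
row 4: denom=6−2·32/145=806/145; d'=(-27−2·144/29)/(806/145)=-5355/806
back: M4=-5355/806
back: M3=144/29−32/145·-5355/806=2592/403
back: M2=-4−5/16·2592/403=-2422/403
back: M1=27/10−1/5·-2422/403=3145/806
M: M0=0, M1=3145/806, M2=-2422/403, M3=2592/403, M4=-5355/806, M5=0
seg 0: a=-2, c=M0/2=0, d=(M1−M0)/(6·3)=3145/14508, b=Δ0−h0·(2M0+M1)/6=-4757/1612
seg 1: a=-5, c=M1/2=3145/1612, d=(M2−M1)/(6·2)=-2663/3224, b=Δ1−h1·(2M1+M2)/6=2339/806
seg 2: a=2, c=M2/2=-1211/403, d=(M3−M2)/(6·3)=2507/3627, b=Δ2−h2·(2M2+M3)/6=320/403
seg 3: a=-4, c=M3/2=1296/403, d=(M4−M3)/(6·2)=-3513/3224, b=Δ3−h3·(2M3+M4)/6=575/403
seg 4: a=3, c=M4/2=-5355/1612, d=(M5−M4)/(6·1)=1785/1612, b=Δ4−h4·(2M4+M5)/6=979/806
t_q=21/2 → seg 4, τ=1/2; S=3+979/806·τ+-5355/1612·τ²+1785/1612·τ³=37595/12896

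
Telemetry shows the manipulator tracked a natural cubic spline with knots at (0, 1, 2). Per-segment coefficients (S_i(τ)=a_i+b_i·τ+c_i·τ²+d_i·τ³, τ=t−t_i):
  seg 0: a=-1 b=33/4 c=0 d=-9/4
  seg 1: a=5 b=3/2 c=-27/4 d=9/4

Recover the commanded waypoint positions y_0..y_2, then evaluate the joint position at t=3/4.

y_0=-1 y_1=5 y_2=2
S(3/4) = 1085/256

y_0 = S_0(0) = a_0 = -1
y_1 = S_1(0) = a_1 = 5
y_2 = S_1(1) = 2
t_q=3/4 is in segment 0 (τ=3/4); S_0(τ)=1085/256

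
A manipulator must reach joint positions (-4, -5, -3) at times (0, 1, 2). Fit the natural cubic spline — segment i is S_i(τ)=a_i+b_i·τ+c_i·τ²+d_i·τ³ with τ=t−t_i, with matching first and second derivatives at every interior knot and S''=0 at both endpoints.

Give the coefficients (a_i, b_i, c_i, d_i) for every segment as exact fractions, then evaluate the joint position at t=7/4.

Δ: Δ0=-1, Δ1=2
row 1: diag=4, rhs=18; c'=1/4, d'=9/2
back: M1=9/2
M: M0=0, M1=9/2, M2=0
seg 0: a=-4, c=M0/2=0, d=(M1−M0)/(6·1)=3/4, b=Δ0−h0·(2M0+M1)/6=-7/4
seg 1: a=-5, c=M1/2=9/4, d=(M2−M1)/(6·1)=-3/4, b=Δ1−h1·(2M1+M2)/6=1/2
t_q=7/4 → seg 1, τ=3/4; S=-5+1/2·τ+9/4·τ²+-3/4·τ³=-941/256

  seg 0: a=-4 b=-7/4 c=0 d=3/4
  seg 1: a=-5 b=1/2 c=9/4 d=-3/4
S(7/4) = -941/256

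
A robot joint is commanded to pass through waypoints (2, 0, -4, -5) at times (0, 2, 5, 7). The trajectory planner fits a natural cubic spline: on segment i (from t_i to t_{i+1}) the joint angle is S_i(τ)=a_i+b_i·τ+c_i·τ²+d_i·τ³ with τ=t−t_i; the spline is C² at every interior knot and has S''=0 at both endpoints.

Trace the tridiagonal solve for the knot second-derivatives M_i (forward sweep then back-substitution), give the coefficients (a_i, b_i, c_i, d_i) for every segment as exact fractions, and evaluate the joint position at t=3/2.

Δ: Δ0=-1, Δ1=-4/3, Δ2=-1/2
row 1: diag=10, rhs=-2; c'=3/10, d'=-1/5
row 2: denom=10−3·3/10=91/10; d'=(5−3·-1/5)/(91/10)=8/13
back: M2=8/13
back: M1=-1/5−3/10·8/13=-5/13
M: M0=0, M1=-5/13, M2=8/13, M3=0
seg 0: a=2, c=M0/2=0, d=(M1−M0)/(6·2)=-5/156, b=Δ0−h0·(2M0+M1)/6=-34/39
seg 1: a=0, c=M1/2=-5/26, d=(M2−M1)/(6·3)=1/18, b=Δ1−h1·(2M1+M2)/6=-49/39
seg 2: a=-4, c=M2/2=4/13, d=(M3−M2)/(6·2)=-2/39, b=Δ2−h2·(2M2+M3)/6=-71/78
t_q=3/2 → seg 0, τ=3/2; S=2+-34/39·τ+0·τ²+-5/156·τ³=243/416

  seg 0: a=2 b=-34/39 c=0 d=-5/156
  seg 1: a=0 b=-49/39 c=-5/26 d=1/18
  seg 2: a=-4 b=-71/78 c=4/13 d=-2/39
S(3/2) = 243/416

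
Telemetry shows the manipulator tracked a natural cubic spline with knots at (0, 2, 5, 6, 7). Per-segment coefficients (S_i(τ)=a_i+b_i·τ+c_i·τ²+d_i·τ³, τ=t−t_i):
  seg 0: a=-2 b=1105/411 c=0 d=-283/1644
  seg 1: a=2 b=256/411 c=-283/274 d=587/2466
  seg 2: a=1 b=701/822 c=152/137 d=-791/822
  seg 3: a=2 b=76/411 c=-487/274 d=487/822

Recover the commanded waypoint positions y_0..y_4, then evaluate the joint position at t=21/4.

y_0=-2 y_1=2 y_2=1 y_3=2 y_4=1
S(21/4) = 22227/17536

y_0 = S_0(0) = a_0 = -2
y_1 = S_1(0) = a_1 = 2
y_2 = S_2(0) = a_2 = 1
y_3 = S_3(0) = a_3 = 2
y_4 = S_3(1) = 1
t_q=21/4 is in segment 2 (τ=1/4); S_2(τ)=22227/17536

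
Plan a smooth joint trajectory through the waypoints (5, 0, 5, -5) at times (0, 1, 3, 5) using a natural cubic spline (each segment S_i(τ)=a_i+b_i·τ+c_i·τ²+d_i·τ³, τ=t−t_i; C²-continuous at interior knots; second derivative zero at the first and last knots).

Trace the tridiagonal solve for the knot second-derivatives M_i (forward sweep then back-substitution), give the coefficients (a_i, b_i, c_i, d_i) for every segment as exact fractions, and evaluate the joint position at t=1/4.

Δ: Δ0=-5, Δ1=5/2, Δ2=-5
row 1: diag=6, rhs=45; c'=1/3, d'=15/2
row 2: denom=8−2·1/3=22/3; d'=(-45−2·15/2)/(22/3)=-90/11
back: M2=-90/11
back: M1=15/2−1/3·-90/11=225/22
M: M0=0, M1=225/22, M2=-90/11, M3=0
seg 0: a=5, c=M0/2=0, d=(M1−M0)/(6·1)=75/44, b=Δ0−h0·(2M0+M1)/6=-295/44
seg 1: a=0, c=M1/2=225/44, d=(M2−M1)/(6·2)=-135/88, b=Δ1−h1·(2M1+M2)/6=-35/22
seg 2: a=5, c=M2/2=-45/11, d=(M3−M2)/(6·2)=15/22, b=Δ2−h2·(2M2+M3)/6=5/11
t_q=1/4 → seg 0, τ=1/4; S=5+-295/44·τ+0·τ²+75/44·τ³=9435/2816

  seg 0: a=5 b=-295/44 c=0 d=75/44
  seg 1: a=0 b=-35/22 c=225/44 d=-135/88
  seg 2: a=5 b=5/11 c=-45/11 d=15/22
S(1/4) = 9435/2816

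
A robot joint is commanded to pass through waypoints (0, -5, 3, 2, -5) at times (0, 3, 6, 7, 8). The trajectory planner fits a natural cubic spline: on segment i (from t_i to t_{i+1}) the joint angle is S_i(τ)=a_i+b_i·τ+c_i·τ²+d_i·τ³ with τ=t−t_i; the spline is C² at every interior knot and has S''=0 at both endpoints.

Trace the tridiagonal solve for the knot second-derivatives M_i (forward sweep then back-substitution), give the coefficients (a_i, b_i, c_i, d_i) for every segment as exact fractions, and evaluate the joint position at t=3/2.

Δ: Δ0=-5/3, Δ1=8/3, Δ2=-1, Δ3=-7
row 1: diag=12, rhs=26; c'=1/4, d'=13/6
row 2: denom=8−3·1/4=29/4; d'=(-22−3·13/6)/(29/4)=-114/29
row 3: denom=4−1·4/29=112/29; d'=(-36−1·-114/29)/(112/29)=-465/56
back: M3=-465/56
back: M2=-114/29−4/29·-465/56=-39/14
back: M1=13/6−1/4·-39/14=481/168
M: M0=0, M1=481/168, M2=-39/14, M3=-465/56, M4=0
seg 0: a=0, c=M0/2=0, d=(M1−M0)/(6·3)=481/3024, b=Δ0−h0·(2M0+M1)/6=-347/112
seg 1: a=-5, c=M1/2=481/336, d=(M2−M1)/(6·3)=-949/3024, b=Δ1−h1·(2M1+M2)/6=67/56
seg 2: a=3, c=M2/2=-39/28, d=(M3−M2)/(6·1)=-103/112, b=Δ2−h2·(2M2+M3)/6=21/16
seg 3: a=2, c=M3/2=-465/112, d=(M4−M3)/(6·1)=155/112, b=Δ3−h3·(2M3+M4)/6=-237/56
t_q=3/2 → seg 0, τ=3/2; S=0+-347/112·τ+0·τ²+481/3024·τ³=-3683/896

  seg 0: a=0 b=-347/112 c=0 d=481/3024
  seg 1: a=-5 b=67/56 c=481/336 d=-949/3024
  seg 2: a=3 b=21/16 c=-39/28 d=-103/112
  seg 3: a=2 b=-237/56 c=-465/112 d=155/112
S(3/2) = -3683/896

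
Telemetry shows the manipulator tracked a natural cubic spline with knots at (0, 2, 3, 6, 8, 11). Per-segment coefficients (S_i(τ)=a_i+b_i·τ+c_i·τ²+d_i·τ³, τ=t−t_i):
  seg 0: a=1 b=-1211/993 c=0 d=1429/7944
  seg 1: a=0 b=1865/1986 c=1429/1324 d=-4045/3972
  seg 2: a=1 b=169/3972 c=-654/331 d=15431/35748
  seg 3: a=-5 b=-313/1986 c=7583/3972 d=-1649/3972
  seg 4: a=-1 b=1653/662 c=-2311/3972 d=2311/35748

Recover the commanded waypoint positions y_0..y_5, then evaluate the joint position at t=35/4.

y_0=1 y_1=0 y_2=1 y_3=-5 y_4=-1 y_5=3
S(35/4) = 48531/84736

y_0 = S_0(0) = a_0 = 1
y_1 = S_1(0) = a_1 = 0
y_2 = S_2(0) = a_2 = 1
y_3 = S_3(0) = a_3 = -5
y_4 = S_4(0) = a_4 = -1
y_5 = S_4(3) = 3
t_q=35/4 is in segment 4 (τ=3/4); S_4(τ)=48531/84736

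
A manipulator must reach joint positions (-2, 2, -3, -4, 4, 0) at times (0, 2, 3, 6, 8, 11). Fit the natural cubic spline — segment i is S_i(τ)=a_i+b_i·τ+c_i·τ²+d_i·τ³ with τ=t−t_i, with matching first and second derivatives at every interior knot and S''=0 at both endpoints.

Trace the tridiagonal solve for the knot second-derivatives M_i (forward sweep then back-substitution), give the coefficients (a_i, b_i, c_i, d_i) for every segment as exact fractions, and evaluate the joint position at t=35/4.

  seg 0: a=-2 b=4502/993 c=0 d=-629/993
  seg 1: a=2 b=-3046/993 c=-1258/331 d=1855/993
  seg 2: a=-3 b=-5029/993 c=597/331 d=-25/331
  seg 3: a=-4 b=3692/993 c=372/331 d=-488/993
  seg 4: a=4 b=2300/993 c=-604/331 d=604/2979
S(35/4) = 25401/5296

Δ: Δ0=2, Δ1=-5, Δ2=-1/3, Δ3=4, Δ4=-4/3
row 1: diag=6, rhs=-42; c'=1/6, d'=-7
row 2: denom=8−1·1/6=47/6; d'=(28−1·-7)/(47/6)=210/47
row 3: denom=10−3·18/47=416/47; d'=(26−3·210/47)/(416/47)=37/26
row 4: denom=10−2·47/208=993/104; d'=(-32−2·37/26)/(993/104)=-1208/331
back: M4=-1208/331
back: M3=37/26−47/208·-1208/331=744/331
back: M2=210/47−18/47·744/331=1194/331
back: M1=-7−1/6·1194/331=-2516/331
M: M0=0, M1=-2516/331, M2=1194/331, M3=744/331, M4=-1208/331, M5=0
seg 0: a=-2, c=M0/2=0, d=(M1−M0)/(6·2)=-629/993, b=Δ0−h0·(2M0+M1)/6=4502/993
seg 1: a=2, c=M1/2=-1258/331, d=(M2−M1)/(6·1)=1855/993, b=Δ1−h1·(2M1+M2)/6=-3046/993
seg 2: a=-3, c=M2/2=597/331, d=(M3−M2)/(6·3)=-25/331, b=Δ2−h2·(2M2+M3)/6=-5029/993
seg 3: a=-4, c=M3/2=372/331, d=(M4−M3)/(6·2)=-488/993, b=Δ3−h3·(2M3+M4)/6=3692/993
seg 4: a=4, c=M4/2=-604/331, d=(M5−M4)/(6·3)=604/2979, b=Δ4−h4·(2M4+M5)/6=2300/993
t_q=35/4 → seg 4, τ=3/4; S=4+2300/993·τ+-604/331·τ²+604/2979·τ³=25401/5296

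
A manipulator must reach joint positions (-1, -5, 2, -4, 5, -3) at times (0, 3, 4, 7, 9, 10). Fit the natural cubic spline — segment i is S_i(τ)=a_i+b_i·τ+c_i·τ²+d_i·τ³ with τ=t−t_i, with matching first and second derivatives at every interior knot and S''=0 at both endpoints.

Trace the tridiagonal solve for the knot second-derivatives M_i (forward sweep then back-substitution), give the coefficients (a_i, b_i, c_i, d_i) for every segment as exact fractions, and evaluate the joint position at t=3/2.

Δ: Δ0=-4/3, Δ1=7, Δ2=-2, Δ3=9/2, Δ4=-8
row 1: diag=8, rhs=50; c'=1/8, d'=25/4
row 2: denom=8−1·1/8=63/8; d'=(-54−1·25/4)/(63/8)=-482/63
row 3: denom=10−3·8/21=62/7; d'=(39−3·-482/63)/(62/7)=1301/186
row 4: denom=6−2·7/31=172/31; d'=(-75−2·1301/186)/(172/31)=-2069/129
back: M4=-2069/129
back: M3=1301/186−7/31·-2069/129=913/86
back: M2=-482/63−8/21·913/86=-4526/387
back: M1=25/4−1/8·-4526/387=5969/774
M: M0=0, M1=5969/774, M2=-4526/387, M3=913/86, M4=-2069/129, M5=0
seg 0: a=-1, c=M0/2=0, d=(M1−M0)/(6·3)=5969/13932, b=Δ0−h0·(2M0+M1)/6=-8033/1548
seg 1: a=-5, c=M1/2=5969/1548, d=(M2−M1)/(6·1)=-1669/516, b=Δ1−h1·(2M1+M2)/6=4937/774
seg 2: a=2, c=M2/2=-2263/387, d=(M3−M2)/(6·3)=17269/13932, b=Δ2−h2·(2M2+M3)/6=6791/1548
seg 3: a=-4, c=M3/2=913/172, d=(M4−M3)/(6·2)=-6877/3096, b=Δ3−h3·(2M3+M4)/6=2143/774
seg 4: a=5, c=M4/2=-2069/258, d=(M5−M4)/(6·1)=2069/774, b=Δ4−h4·(2M4+M5)/6=-1027/387
t_q=3/2 → seg 0, τ=3/2; S=-1+-8033/1548·τ+0·τ²+5969/13932·τ³=-10097/1376

  seg 0: a=-1 b=-8033/1548 c=0 d=5969/13932
  seg 1: a=-5 b=4937/774 c=5969/1548 d=-1669/516
  seg 2: a=2 b=6791/1548 c=-2263/387 d=17269/13932
  seg 3: a=-4 b=2143/774 c=913/172 d=-6877/3096
  seg 4: a=5 b=-1027/387 c=-2069/258 d=2069/774
S(3/2) = -10097/1376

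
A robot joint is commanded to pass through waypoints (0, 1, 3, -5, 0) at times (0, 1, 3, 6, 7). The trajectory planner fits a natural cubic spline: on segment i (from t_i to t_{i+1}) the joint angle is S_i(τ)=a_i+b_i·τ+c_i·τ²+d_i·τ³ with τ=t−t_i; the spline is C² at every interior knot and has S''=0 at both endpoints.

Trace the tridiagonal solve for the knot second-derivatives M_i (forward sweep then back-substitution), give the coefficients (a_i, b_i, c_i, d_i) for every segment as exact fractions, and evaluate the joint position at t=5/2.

Δ: Δ0=1, Δ1=1, Δ2=-8/3, Δ3=5
row 1: diag=6, rhs=0; c'=1/3, d'=0
row 2: denom=10−2·1/3=28/3; d'=(-22−2·0)/(28/3)=-33/14
row 3: denom=8−3·9/28=197/28; d'=(46−3·-33/14)/(197/28)=1486/197
back: M3=1486/197
back: M2=-33/14−9/28·1486/197=-942/197
back: M1=0−1/3·-942/197=314/197
M: M0=0, M1=314/197, M2=-942/197, M3=1486/197, M4=0
seg 0: a=0, c=M0/2=0, d=(M1−M0)/(6·1)=157/591, b=Δ0−h0·(2M0+M1)/6=434/591
seg 1: a=1, c=M1/2=157/197, d=(M2−M1)/(6·2)=-314/591, b=Δ1−h1·(2M1+M2)/6=905/591
seg 2: a=3, c=M2/2=-471/197, d=(M3−M2)/(6·3)=1214/1773, b=Δ2−h2·(2M2+M3)/6=-979/591
seg 3: a=-5, c=M3/2=743/197, d=(M4−M3)/(6·1)=-743/591, b=Δ3−h3·(2M3+M4)/6=1469/591
t_q=5/2 → seg 1, τ=3/2; S=1+905/591·τ+157/197·τ²+-314/591·τ³=1299/394

  seg 0: a=0 b=434/591 c=0 d=157/591
  seg 1: a=1 b=905/591 c=157/197 d=-314/591
  seg 2: a=3 b=-979/591 c=-471/197 d=1214/1773
  seg 3: a=-5 b=1469/591 c=743/197 d=-743/591
S(5/2) = 1299/394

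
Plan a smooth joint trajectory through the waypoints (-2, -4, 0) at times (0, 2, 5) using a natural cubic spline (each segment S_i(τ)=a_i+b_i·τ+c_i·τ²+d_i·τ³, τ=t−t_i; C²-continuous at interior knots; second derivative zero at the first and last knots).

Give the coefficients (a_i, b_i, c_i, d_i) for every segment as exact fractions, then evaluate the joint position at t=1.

  seg 0: a=-2 b=-22/15 c=0 d=7/60
  seg 1: a=-4 b=-1/15 c=7/10 d=-7/90
S(1) = -67/20

Δ: Δ0=-1, Δ1=4/3
row 1: diag=10, rhs=14; c'=3/10, d'=7/5
back: M1=7/5
M: M0=0, M1=7/5, M2=0
seg 0: a=-2, c=M0/2=0, d=(M1−M0)/(6·2)=7/60, b=Δ0−h0·(2M0+M1)/6=-22/15
seg 1: a=-4, c=M1/2=7/10, d=(M2−M1)/(6·3)=-7/90, b=Δ1−h1·(2M1+M2)/6=-1/15
t_q=1 → seg 0, τ=1; S=-2+-22/15·τ+0·τ²+7/60·τ³=-67/20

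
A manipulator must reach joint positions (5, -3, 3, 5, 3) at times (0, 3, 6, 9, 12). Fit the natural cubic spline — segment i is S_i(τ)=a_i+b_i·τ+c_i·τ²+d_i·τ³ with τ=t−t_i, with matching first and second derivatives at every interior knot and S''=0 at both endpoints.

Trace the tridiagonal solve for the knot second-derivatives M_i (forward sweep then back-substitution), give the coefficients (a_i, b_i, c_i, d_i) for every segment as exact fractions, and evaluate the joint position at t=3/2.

  seg 0: a=5 b=-335/84 c=0 d=37/252
  seg 1: a=-3 b=-1/42 c=37/28 d=-163/756
  seg 2: a=3 b=25/12 c=-13/21 d=37/756
  seg 3: a=5 b=-13/42 c=-5/28 d=5/252
S(3/2) = -109/224

Δ: Δ0=-8/3, Δ1=2, Δ2=2/3, Δ3=-2/3
row 1: diag=12, rhs=28; c'=1/4, d'=7/3
row 2: denom=12−3·1/4=45/4; d'=(-8−3·7/3)/(45/4)=-4/3
row 3: denom=12−3·4/15=56/5; d'=(-8−3·-4/3)/(56/5)=-5/14
back: M3=-5/14
back: M2=-4/3−4/15·-5/14=-26/21
back: M1=7/3−1/4·-26/21=37/14
M: M0=0, M1=37/14, M2=-26/21, M3=-5/14, M4=0
seg 0: a=5, c=M0/2=0, d=(M1−M0)/(6·3)=37/252, b=Δ0−h0·(2M0+M1)/6=-335/84
seg 1: a=-3, c=M1/2=37/28, d=(M2−M1)/(6·3)=-163/756, b=Δ1−h1·(2M1+M2)/6=-1/42
seg 2: a=3, c=M2/2=-13/21, d=(M3−M2)/(6·3)=37/756, b=Δ2−h2·(2M2+M3)/6=25/12
seg 3: a=5, c=M3/2=-5/28, d=(M4−M3)/(6·3)=5/252, b=Δ3−h3·(2M3+M4)/6=-13/42
t_q=3/2 → seg 0, τ=3/2; S=5+-335/84·τ+0·τ²+37/252·τ³=-109/224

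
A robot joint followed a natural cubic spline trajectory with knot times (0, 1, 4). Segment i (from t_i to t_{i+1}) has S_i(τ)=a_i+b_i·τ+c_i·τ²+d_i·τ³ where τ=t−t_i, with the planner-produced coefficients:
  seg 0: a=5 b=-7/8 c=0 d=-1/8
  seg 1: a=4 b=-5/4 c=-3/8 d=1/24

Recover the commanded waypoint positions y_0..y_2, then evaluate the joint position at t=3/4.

y_0 = S_0(0) = a_0 = 5
y_1 = S_1(0) = a_1 = 4
y_2 = S_1(3) = -2
t_q=3/4 is in segment 0 (τ=3/4); S_0(τ)=2197/512

y_0=5 y_1=4 y_2=-2
S(3/4) = 2197/512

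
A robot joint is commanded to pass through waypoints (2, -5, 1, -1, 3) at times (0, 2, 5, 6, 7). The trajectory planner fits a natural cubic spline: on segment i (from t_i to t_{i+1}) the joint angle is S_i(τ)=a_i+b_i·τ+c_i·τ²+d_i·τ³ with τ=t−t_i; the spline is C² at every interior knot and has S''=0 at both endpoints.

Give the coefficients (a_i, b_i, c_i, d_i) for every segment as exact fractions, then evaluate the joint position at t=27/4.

Δ: Δ0=-7/2, Δ1=2, Δ2=-2, Δ3=4
row 1: diag=10, rhs=33; c'=3/10, d'=33/10
row 2: denom=8−3·3/10=71/10; d'=(-24−3·33/10)/(71/10)=-339/71
row 3: denom=4−1·10/71=274/71; d'=(36−1·-339/71)/(274/71)=2895/274
back: M3=2895/274
back: M2=-339/71−10/71·2895/274=-858/137
back: M1=33/10−3/10·-858/137=1419/274
M: M0=0, M1=1419/274, M2=-858/137, M3=2895/274, M4=0
seg 0: a=2, c=M0/2=0, d=(M1−M0)/(6·2)=473/1096, b=Δ0−h0·(2M0+M1)/6=-716/137
seg 1: a=-5, c=M1/2=1419/548, d=(M2−M1)/(6·3)=-1045/1644, b=Δ1−h1·(2M1+M2)/6=-13/274
seg 2: a=1, c=M2/2=-429/137, d=(M3−M2)/(6·1)=1537/548, b=Δ2−h2·(2M2+M3)/6=-917/548
seg 3: a=-1, c=M3/2=2895/548, d=(M4−M3)/(6·1)=-965/548, b=Δ3−h3·(2M3+M4)/6=131/274
t_q=27/4 → seg 3, τ=3/4; S=-1+131/274·τ+2895/548·τ²+-965/548·τ³=55669/35072

  seg 0: a=2 b=-716/137 c=0 d=473/1096
  seg 1: a=-5 b=-13/274 c=1419/548 d=-1045/1644
  seg 2: a=1 b=-917/548 c=-429/137 d=1537/548
  seg 3: a=-1 b=131/274 c=2895/548 d=-965/548
S(27/4) = 55669/35072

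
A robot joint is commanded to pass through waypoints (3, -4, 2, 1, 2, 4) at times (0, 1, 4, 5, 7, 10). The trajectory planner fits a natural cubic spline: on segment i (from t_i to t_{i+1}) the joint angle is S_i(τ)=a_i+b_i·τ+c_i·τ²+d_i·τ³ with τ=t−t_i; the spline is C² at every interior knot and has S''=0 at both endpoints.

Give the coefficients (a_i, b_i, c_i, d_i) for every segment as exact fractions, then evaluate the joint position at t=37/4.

  seg 0: a=3 b=-2549/300 c=0 d=449/300
  seg 1: a=-4 b=-601/150 c=449/100 d=-2239/2700
  seg 2: a=2 b=163/300 c=-223/75 d=143/100
  seg 3: a=1 b=-167/150 c=79/60 d=-51/200
  seg 4: a=2 b=82/75 c=-16/75 d=16/675
S(37/4) = 73/20

Δ: Δ0=-7, Δ1=2, Δ2=-1, Δ3=1/2, Δ4=2/3
row 1: diag=8, rhs=54; c'=3/8, d'=27/4
row 2: denom=8−3·3/8=55/8; d'=(-18−3·27/4)/(55/8)=-306/55
row 3: denom=6−1·8/55=322/55; d'=(9−1·-306/55)/(322/55)=801/322
row 4: denom=10−2·55/161=1500/161; d'=(1−2·801/322)/(1500/161)=-32/75
back: M4=-32/75
back: M3=801/322−55/161·-32/75=79/30
back: M2=-306/55−8/55·79/30=-446/75
back: M1=27/4−3/8·-446/75=449/50
M: M0=0, M1=449/50, M2=-446/75, M3=79/30, M4=-32/75, M5=0
seg 0: a=3, c=M0/2=0, d=(M1−M0)/(6·1)=449/300, b=Δ0−h0·(2M0+M1)/6=-2549/300
seg 1: a=-4, c=M1/2=449/100, d=(M2−M1)/(6·3)=-2239/2700, b=Δ1−h1·(2M1+M2)/6=-601/150
seg 2: a=2, c=M2/2=-223/75, d=(M3−M2)/(6·1)=143/100, b=Δ2−h2·(2M2+M3)/6=163/300
seg 3: a=1, c=M3/2=79/60, d=(M4−M3)/(6·2)=-51/200, b=Δ3−h3·(2M3+M4)/6=-167/150
seg 4: a=2, c=M4/2=-16/75, d=(M5−M4)/(6·3)=16/675, b=Δ4−h4·(2M4+M5)/6=82/75
t_q=37/4 → seg 4, τ=9/4; S=2+82/75·τ+-16/75·τ²+16/675·τ³=73/20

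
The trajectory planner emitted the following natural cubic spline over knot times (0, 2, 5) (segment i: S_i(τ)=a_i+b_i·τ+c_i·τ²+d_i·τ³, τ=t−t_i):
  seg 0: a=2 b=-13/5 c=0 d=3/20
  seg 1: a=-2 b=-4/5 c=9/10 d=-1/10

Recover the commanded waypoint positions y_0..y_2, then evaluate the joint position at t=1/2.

y_0=2 y_1=-2 y_2=1
S(1/2) = 23/32

y_0 = S_0(0) = a_0 = 2
y_1 = S_1(0) = a_1 = -2
y_2 = S_1(3) = 1
t_q=1/2 is in segment 0 (τ=1/2); S_0(τ)=23/32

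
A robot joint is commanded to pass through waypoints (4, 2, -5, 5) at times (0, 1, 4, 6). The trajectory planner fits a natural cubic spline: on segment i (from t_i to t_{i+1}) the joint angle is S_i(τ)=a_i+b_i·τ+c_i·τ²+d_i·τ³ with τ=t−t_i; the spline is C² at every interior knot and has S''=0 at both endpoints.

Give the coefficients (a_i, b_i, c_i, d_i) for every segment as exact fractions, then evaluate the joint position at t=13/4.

  seg 0: a=4 b=-350/213 c=0 d=-76/213
  seg 1: a=2 b=-578/213 c=-76/71 d=85/213
  seg 2: a=-5 b=349/213 c=179/71 d=-179/426
S(13/4) = -22625/4544

Δ: Δ0=-2, Δ1=-7/3, Δ2=5
row 1: diag=8, rhs=-2; c'=3/8, d'=-1/4
row 2: denom=10−3·3/8=71/8; d'=(44−3·-1/4)/(71/8)=358/71
back: M2=358/71
back: M1=-1/4−3/8·358/71=-152/71
M: M0=0, M1=-152/71, M2=358/71, M3=0
seg 0: a=4, c=M0/2=0, d=(M1−M0)/(6·1)=-76/213, b=Δ0−h0·(2M0+M1)/6=-350/213
seg 1: a=2, c=M1/2=-76/71, d=(M2−M1)/(6·3)=85/213, b=Δ1−h1·(2M1+M2)/6=-578/213
seg 2: a=-5, c=M2/2=179/71, d=(M3−M2)/(6·2)=-179/426, b=Δ2−h2·(2M2+M3)/6=349/213
t_q=13/4 → seg 1, τ=9/4; S=2+-578/213·τ+-76/71·τ²+85/213·τ³=-22625/4544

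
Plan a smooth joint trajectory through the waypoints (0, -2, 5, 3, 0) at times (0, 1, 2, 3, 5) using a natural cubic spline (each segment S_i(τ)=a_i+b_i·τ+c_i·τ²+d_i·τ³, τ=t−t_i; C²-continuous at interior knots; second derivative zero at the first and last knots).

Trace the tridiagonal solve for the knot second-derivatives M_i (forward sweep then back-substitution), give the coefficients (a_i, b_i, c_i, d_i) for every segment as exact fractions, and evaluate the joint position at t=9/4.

  seg 0: a=0 b=-867/172 c=0 d=523/172
  seg 1: a=-2 b=351/86 c=1569/172 d=-1067/172
  seg 2: a=5 b=639/172 c=-408/43 d=649/172
  seg 3: a=3 b=-339/86 c=315/172 d=-105/344
S(9/4) = 59385/11008

Δ: Δ0=-2, Δ1=7, Δ2=-2, Δ3=-3/2
row 1: diag=4, rhs=54; c'=1/4, d'=27/2
row 2: denom=4−1·1/4=15/4; d'=(-54−1·27/2)/(15/4)=-18
row 3: denom=6−1·4/15=86/15; d'=(3−1·-18)/(86/15)=315/86
back: M3=315/86
back: M2=-18−4/15·315/86=-816/43
back: M1=27/2−1/4·-816/43=1569/86
M: M0=0, M1=1569/86, M2=-816/43, M3=315/86, M4=0
seg 0: a=0, c=M0/2=0, d=(M1−M0)/(6·1)=523/172, b=Δ0−h0·(2M0+M1)/6=-867/172
seg 1: a=-2, c=M1/2=1569/172, d=(M2−M1)/(6·1)=-1067/172, b=Δ1−h1·(2M1+M2)/6=351/86
seg 2: a=5, c=M2/2=-408/43, d=(M3−M2)/(6·1)=649/172, b=Δ2−h2·(2M2+M3)/6=639/172
seg 3: a=3, c=M3/2=315/172, d=(M4−M3)/(6·2)=-105/344, b=Δ3−h3·(2M3+M4)/6=-339/86
t_q=9/4 → seg 2, τ=1/4; S=5+639/172·τ+-408/43·τ²+649/172·τ³=59385/11008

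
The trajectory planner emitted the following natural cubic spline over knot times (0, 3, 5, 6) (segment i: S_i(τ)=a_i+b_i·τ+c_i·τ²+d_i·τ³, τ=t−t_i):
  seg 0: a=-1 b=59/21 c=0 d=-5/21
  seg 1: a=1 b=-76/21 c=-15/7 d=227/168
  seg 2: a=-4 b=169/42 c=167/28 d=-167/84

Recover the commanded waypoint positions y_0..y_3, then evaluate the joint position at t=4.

y_0=-1 y_1=1 y_2=-4 y_3=4
S(4) = -191/56

y_0 = S_0(0) = a_0 = -1
y_1 = S_1(0) = a_1 = 1
y_2 = S_2(0) = a_2 = -4
y_3 = S_2(1) = 4
t_q=4 is in segment 1 (τ=1); S_1(τ)=-191/56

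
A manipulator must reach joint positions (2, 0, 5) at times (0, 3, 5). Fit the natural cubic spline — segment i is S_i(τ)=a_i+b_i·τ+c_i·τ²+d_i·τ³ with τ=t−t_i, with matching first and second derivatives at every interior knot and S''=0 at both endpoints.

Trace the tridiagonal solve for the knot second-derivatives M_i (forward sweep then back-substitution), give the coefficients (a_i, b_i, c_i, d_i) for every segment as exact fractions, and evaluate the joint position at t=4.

  seg 0: a=2 b=-97/60 c=0 d=19/180
  seg 1: a=0 b=37/30 c=19/20 d=-19/120
S(4) = 81/40

Δ: Δ0=-2/3, Δ1=5/2
row 1: diag=10, rhs=19; c'=1/5, d'=19/10
back: M1=19/10
M: M0=0, M1=19/10, M2=0
seg 0: a=2, c=M0/2=0, d=(M1−M0)/(6·3)=19/180, b=Δ0−h0·(2M0+M1)/6=-97/60
seg 1: a=0, c=M1/2=19/20, d=(M2−M1)/(6·2)=-19/120, b=Δ1−h1·(2M1+M2)/6=37/30
t_q=4 → seg 1, τ=1; S=0+37/30·τ+19/20·τ²+-19/120·τ³=81/40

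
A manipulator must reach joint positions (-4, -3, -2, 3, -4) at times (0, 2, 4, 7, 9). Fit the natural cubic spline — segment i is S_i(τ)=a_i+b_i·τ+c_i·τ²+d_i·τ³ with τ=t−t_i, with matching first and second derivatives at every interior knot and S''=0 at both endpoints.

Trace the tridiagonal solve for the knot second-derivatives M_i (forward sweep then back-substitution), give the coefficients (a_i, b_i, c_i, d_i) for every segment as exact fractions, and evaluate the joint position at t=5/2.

Δ: Δ0=1/2, Δ1=1/2, Δ2=5/3, Δ3=-7/2
row 1: diag=8, rhs=0; c'=1/4, d'=0
row 2: denom=10−2·1/4=19/2; d'=(7−2·0)/(19/2)=14/19
row 3: denom=10−3·6/19=172/19; d'=(-31−3·14/19)/(172/19)=-631/172
back: M3=-631/172
back: M2=14/19−6/19·-631/172=163/86
back: M1=0−1/4·163/86=-163/344
M: M0=0, M1=-163/344, M2=163/86, M3=-631/172, M4=0
seg 0: a=-4, c=M0/2=0, d=(M1−M0)/(6·2)=-163/4128, b=Δ0−h0·(2M0+M1)/6=679/1032
seg 1: a=-3, c=M1/2=-163/688, d=(M2−M1)/(6·2)=815/4128, b=Δ1−h1·(2M1+M2)/6=95/516
seg 2: a=-2, c=M2/2=163/172, d=(M3−M2)/(6·3)=-319/1032, b=Δ2−h2·(2M2+M3)/6=1657/1032
seg 3: a=3, c=M3/2=-631/344, d=(M4−M3)/(6·2)=631/2064, b=Δ3−h3·(2M3+M4)/6=-136/129
t_q=5/2 → seg 1, τ=1/2; S=-3+95/516·τ+-163/688·τ²+815/4128·τ³=-32391/11008

  seg 0: a=-4 b=679/1032 c=0 d=-163/4128
  seg 1: a=-3 b=95/516 c=-163/688 d=815/4128
  seg 2: a=-2 b=1657/1032 c=163/172 d=-319/1032
  seg 3: a=3 b=-136/129 c=-631/344 d=631/2064
S(5/2) = -32391/11008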